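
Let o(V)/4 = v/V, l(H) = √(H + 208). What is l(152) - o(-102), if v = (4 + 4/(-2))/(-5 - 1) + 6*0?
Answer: -2/153 + 6*√10 ≈ 18.961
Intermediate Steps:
l(H) = √(208 + H)
v = -⅓ (v = (4 + 4*(-½))/(-6) + 0 = (4 - 2)*(-⅙) + 0 = 2*(-⅙) + 0 = -⅓ + 0 = -⅓ ≈ -0.33333)
o(V) = -4/(3*V) (o(V) = 4*(-1/(3*V)) = -4/(3*V))
l(152) - o(-102) = √(208 + 152) - (-4)/(3*(-102)) = √360 - (-4)*(-1)/(3*102) = 6*√10 - 1*2/153 = 6*√10 - 2/153 = -2/153 + 6*√10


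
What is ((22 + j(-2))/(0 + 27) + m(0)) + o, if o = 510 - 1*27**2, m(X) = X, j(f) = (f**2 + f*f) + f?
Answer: -5885/27 ≈ -217.96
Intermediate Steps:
j(f) = f + 2*f**2 (j(f) = (f**2 + f**2) + f = 2*f**2 + f = f + 2*f**2)
o = -219 (o = 510 - 1*729 = 510 - 729 = -219)
((22 + j(-2))/(0 + 27) + m(0)) + o = ((22 - 2*(1 + 2*(-2)))/(0 + 27) + 0) - 219 = ((22 - 2*(1 - 4))/27 + 0) - 219 = ((22 - 2*(-3))/27 + 0) - 219 = ((22 + 6)/27 + 0) - 219 = ((1/27)*28 + 0) - 219 = (28/27 + 0) - 219 = 28/27 - 219 = -5885/27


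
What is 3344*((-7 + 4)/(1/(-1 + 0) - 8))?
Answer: 3344/3 ≈ 1114.7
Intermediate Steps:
3344*((-7 + 4)/(1/(-1 + 0) - 8)) = 3344*(-3/(1/(-1) - 8)) = 3344*(-3/(-1 - 8)) = 3344*(-3/(-9)) = 3344*(-3*(-⅑)) = 3344*(⅓) = 3344/3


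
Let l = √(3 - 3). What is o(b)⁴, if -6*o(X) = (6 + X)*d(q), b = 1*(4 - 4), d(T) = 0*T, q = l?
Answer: 0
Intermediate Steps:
l = 0 (l = √0 = 0)
q = 0
d(T) = 0
b = 0 (b = 1*0 = 0)
o(X) = 0 (o(X) = -(6 + X)*0/6 = -⅙*0 = 0)
o(b)⁴ = 0⁴ = 0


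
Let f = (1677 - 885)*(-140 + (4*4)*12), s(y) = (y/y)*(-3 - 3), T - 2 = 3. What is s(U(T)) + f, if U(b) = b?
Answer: 41178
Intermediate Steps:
T = 5 (T = 2 + 3 = 5)
s(y) = -6 (s(y) = 1*(-6) = -6)
f = 41184 (f = 792*(-140 + 16*12) = 792*(-140 + 192) = 792*52 = 41184)
s(U(T)) + f = -6 + 41184 = 41178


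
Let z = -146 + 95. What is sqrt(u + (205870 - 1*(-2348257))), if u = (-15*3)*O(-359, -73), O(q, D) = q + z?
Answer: sqrt(2572577) ≈ 1603.9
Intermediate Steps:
z = -51
O(q, D) = -51 + q (O(q, D) = q - 51 = -51 + q)
u = 18450 (u = (-15*3)*(-51 - 359) = -45*(-410) = 18450)
sqrt(u + (205870 - 1*(-2348257))) = sqrt(18450 + (205870 - 1*(-2348257))) = sqrt(18450 + (205870 + 2348257)) = sqrt(18450 + 2554127) = sqrt(2572577)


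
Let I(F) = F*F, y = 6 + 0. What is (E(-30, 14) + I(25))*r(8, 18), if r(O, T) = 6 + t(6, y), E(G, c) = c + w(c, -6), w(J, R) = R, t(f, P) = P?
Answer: 7596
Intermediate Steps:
y = 6
I(F) = F²
E(G, c) = -6 + c (E(G, c) = c - 6 = -6 + c)
r(O, T) = 12 (r(O, T) = 6 + 6 = 12)
(E(-30, 14) + I(25))*r(8, 18) = ((-6 + 14) + 25²)*12 = (8 + 625)*12 = 633*12 = 7596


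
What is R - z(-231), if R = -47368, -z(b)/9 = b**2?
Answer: 432881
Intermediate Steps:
z(b) = -9*b**2
R - z(-231) = -47368 - (-9)*(-231)**2 = -47368 - (-9)*53361 = -47368 - 1*(-480249) = -47368 + 480249 = 432881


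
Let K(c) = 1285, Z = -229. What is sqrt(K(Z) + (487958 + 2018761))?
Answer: 2*sqrt(627001) ≈ 1583.7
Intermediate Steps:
sqrt(K(Z) + (487958 + 2018761)) = sqrt(1285 + (487958 + 2018761)) = sqrt(1285 + 2506719) = sqrt(2508004) = 2*sqrt(627001)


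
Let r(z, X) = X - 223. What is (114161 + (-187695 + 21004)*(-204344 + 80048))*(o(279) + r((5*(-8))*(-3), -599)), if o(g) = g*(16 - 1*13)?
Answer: 310787080455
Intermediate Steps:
r(z, X) = -223 + X
o(g) = 3*g (o(g) = g*(16 - 13) = g*3 = 3*g)
(114161 + (-187695 + 21004)*(-204344 + 80048))*(o(279) + r((5*(-8))*(-3), -599)) = (114161 + (-187695 + 21004)*(-204344 + 80048))*(3*279 + (-223 - 599)) = (114161 - 166691*(-124296))*(837 - 822) = (114161 + 20719024536)*15 = 20719138697*15 = 310787080455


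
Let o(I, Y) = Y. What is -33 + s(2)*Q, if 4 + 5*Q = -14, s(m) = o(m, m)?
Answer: -201/5 ≈ -40.200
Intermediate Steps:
s(m) = m
Q = -18/5 (Q = -4/5 + (1/5)*(-14) = -4/5 - 14/5 = -18/5 ≈ -3.6000)
-33 + s(2)*Q = -33 + 2*(-18/5) = -33 - 36/5 = -201/5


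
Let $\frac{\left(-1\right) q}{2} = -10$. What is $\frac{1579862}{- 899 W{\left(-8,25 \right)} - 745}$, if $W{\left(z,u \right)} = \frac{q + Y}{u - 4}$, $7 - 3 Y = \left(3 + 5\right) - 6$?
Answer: $- \frac{49765653}{52685} \approx -944.59$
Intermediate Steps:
$q = 20$ ($q = \left(-2\right) \left(-10\right) = 20$)
$Y = \frac{5}{3}$ ($Y = \frac{7}{3} - \frac{\left(3 + 5\right) - 6}{3} = \frac{7}{3} - \frac{8 - 6}{3} = \frac{7}{3} - \frac{2}{3} = \frac{5}{3} \approx 1.6667$)
$W{\left(z,u \right)} = \frac{65}{3 \left(-4 + u\right)}$ ($W{\left(z,u \right)} = \frac{20 + \frac{5}{3}}{u - 4} = \frac{65}{3 \left(-4 + u\right)}$)
$\frac{1579862}{- 899 W{\left(-8,25 \right)} - 745} = \frac{1579862}{- 899 \frac{65}{3 \left(-4 + 25\right)} - 745} = \frac{1579862}{- 899 \frac{65}{3 \cdot 21} - 745} = \frac{1579862}{- 899 \cdot \frac{65}{3} \cdot \frac{1}{21} - 745} = \frac{1579862}{\left(-899\right) \frac{65}{63} - 745} = \frac{1579862}{- \frac{58435}{63} - 745} = \frac{1579862}{- \frac{105370}{63}} = 1579862 \left(- \frac{63}{105370}\right) = - \frac{49765653}{52685}$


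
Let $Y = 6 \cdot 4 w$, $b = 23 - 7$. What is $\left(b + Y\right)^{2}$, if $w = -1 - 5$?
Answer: $16384$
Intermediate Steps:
$w = -6$
$b = 16$ ($b = 23 - 7 = 16$)
$Y = -144$ ($Y = 6 \cdot 4 \left(-6\right) = 24 \left(-6\right) = -144$)
$\left(b + Y\right)^{2} = \left(16 - 144\right)^{2} = \left(-128\right)^{2} = 16384$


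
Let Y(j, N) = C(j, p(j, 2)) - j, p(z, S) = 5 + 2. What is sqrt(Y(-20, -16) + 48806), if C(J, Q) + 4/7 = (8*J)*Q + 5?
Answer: sqrt(2337811)/7 ≈ 218.43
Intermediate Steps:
p(z, S) = 7
C(J, Q) = 31/7 + 8*J*Q (C(J, Q) = -4/7 + ((8*J)*Q + 5) = -4/7 + (8*J*Q + 5) = -4/7 + (5 + 8*J*Q) = 31/7 + 8*J*Q)
Y(j, N) = 31/7 + 55*j (Y(j, N) = (31/7 + 8*j*7) - j = (31/7 + 56*j) - j = 31/7 + 55*j)
sqrt(Y(-20, -16) + 48806) = sqrt((31/7 + 55*(-20)) + 48806) = sqrt((31/7 - 1100) + 48806) = sqrt(-7669/7 + 48806) = sqrt(333973/7) = sqrt(2337811)/7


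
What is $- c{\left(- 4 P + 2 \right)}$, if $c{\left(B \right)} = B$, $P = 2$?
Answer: $6$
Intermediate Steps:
$- c{\left(- 4 P + 2 \right)} = - (\left(-4\right) 2 + 2) = - (-8 + 2) = \left(-1\right) \left(-6\right) = 6$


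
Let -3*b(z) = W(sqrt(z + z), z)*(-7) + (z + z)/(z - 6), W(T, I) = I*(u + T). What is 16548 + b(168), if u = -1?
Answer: 1308580/81 + 1568*sqrt(21) ≈ 23341.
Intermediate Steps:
W(T, I) = I*(-1 + T)
b(z) = -2*z/(3*(-6 + z)) + 7*z*(-1 + sqrt(2)*sqrt(z))/3 (b(z) = -((z*(-1 + sqrt(z + z)))*(-7) + (z + z)/(z - 6))/3 = -((z*(-1 + sqrt(2*z)))*(-7) + (2*z)/(-6 + z))/3 = -((z*(-1 + sqrt(2)*sqrt(z)))*(-7) + 2*z/(-6 + z))/3 = -(-7*z*(-1 + sqrt(2)*sqrt(z)) + 2*z/(-6 + z))/3 = -2*z/(3*(-6 + z)) + 7*z*(-1 + sqrt(2)*sqrt(z))/3)
16548 + b(168) = 16548 + (1/3)*168*(40 - 42*sqrt(2)*sqrt(168) + 7*168*(-1 + sqrt(2)*sqrt(168)))/(-6 + 168) = 16548 + (1/3)*168*(40 - 42*sqrt(2)*2*sqrt(42) + 7*168*(-1 + sqrt(2)*(2*sqrt(42))))/162 = 16548 + (1/3)*168*(1/162)*(40 - 168*sqrt(21) + 7*168*(-1 + 4*sqrt(21))) = 16548 + (1/3)*168*(1/162)*(40 - 168*sqrt(21) + (-1176 + 4704*sqrt(21))) = 16548 + (1/3)*168*(1/162)*(-1136 + 4536*sqrt(21)) = 16548 + (-31808/81 + 1568*sqrt(21)) = 1308580/81 + 1568*sqrt(21)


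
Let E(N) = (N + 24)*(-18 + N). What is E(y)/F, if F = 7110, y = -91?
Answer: 7303/7110 ≈ 1.0271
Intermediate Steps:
E(N) = (-18 + N)*(24 + N) (E(N) = (24 + N)*(-18 + N) = (-18 + N)*(24 + N))
E(y)/F = (-432 + (-91)² + 6*(-91))/7110 = (-432 + 8281 - 546)*(1/7110) = 7303*(1/7110) = 7303/7110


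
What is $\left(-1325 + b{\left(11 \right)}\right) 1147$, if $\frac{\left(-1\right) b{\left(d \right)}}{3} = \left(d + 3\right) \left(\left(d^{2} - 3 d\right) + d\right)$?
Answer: $-6289001$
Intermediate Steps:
$b{\left(d \right)} = - 3 \left(3 + d\right) \left(d^{2} - 2 d\right)$ ($b{\left(d \right)} = - 3 \left(d + 3\right) \left(\left(d^{2} - 3 d\right) + d\right) = - 3 \left(3 + d\right) \left(d^{2} - 2 d\right)$)
$\left(-1325 + b{\left(11 \right)}\right) 1147 = \left(-1325 + 3 \cdot 11 \left(6 - 11 - 11^{2}\right)\right) 1147 = \left(-1325 + 3 \cdot 11 \left(6 - 11 - 121\right)\right) 1147 = \left(-1325 + 3 \cdot 11 \left(-126\right)\right) 1147 = \left(-1325 - 4158\right) 1147 = \left(-5483\right) 1147 = -6289001$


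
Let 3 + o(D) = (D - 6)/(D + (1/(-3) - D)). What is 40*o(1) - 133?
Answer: 347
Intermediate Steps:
o(D) = 15 - 3*D (o(D) = -3 + (D - 6)/(D + (1/(-3) - D)) = -3 + (-6 + D)/(D + (-⅓ - D)) = -3 + (-6 + D)/(-⅓) = -3 + (-6 + D)*(-3) = -3 + (18 - 3*D) = 15 - 3*D)
40*o(1) - 133 = 40*(15 - 3*1) - 133 = 40*(15 - 3) - 133 = 40*12 - 133 = 480 - 133 = 347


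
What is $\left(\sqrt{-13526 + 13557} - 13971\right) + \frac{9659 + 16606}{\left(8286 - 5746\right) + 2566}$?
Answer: $- \frac{23769887}{1702} + \sqrt{31} \approx -13960.0$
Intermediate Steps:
$\left(\sqrt{-13526 + 13557} - 13971\right) + \frac{9659 + 16606}{\left(8286 - 5746\right) + 2566} = \left(\sqrt{31} - 13971\right) + \frac{26265}{\left(8286 - 5746\right) + 2566} = \left(-13971 + \sqrt{31}\right) + \frac{26265}{2540 + 2566} = \left(-13971 + \sqrt{31}\right) + \frac{26265}{5106} = \left(-13971 + \sqrt{31}\right) + 26265 \cdot \frac{1}{5106} = \left(-13971 + \sqrt{31}\right) + \frac{8755}{1702} = - \frac{23769887}{1702} + \sqrt{31}$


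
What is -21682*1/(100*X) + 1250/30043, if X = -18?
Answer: 326821163/27038700 ≈ 12.087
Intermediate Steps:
-21682*1/(100*X) + 1250/30043 = -21682/(-18*5*20) + 1250/30043 = -21682/((-90*20)) + 1250*(1/30043) = -21682/(-1800) + 1250/30043 = -21682*(-1/1800) + 1250/30043 = 10841/900 + 1250/30043 = 326821163/27038700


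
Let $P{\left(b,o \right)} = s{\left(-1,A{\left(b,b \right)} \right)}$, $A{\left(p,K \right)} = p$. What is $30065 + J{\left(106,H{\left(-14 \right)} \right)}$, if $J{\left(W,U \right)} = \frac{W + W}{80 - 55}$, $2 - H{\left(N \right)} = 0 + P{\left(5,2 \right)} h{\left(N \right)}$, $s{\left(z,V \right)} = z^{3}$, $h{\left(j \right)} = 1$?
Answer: $\frac{751837}{25} \approx 30073.0$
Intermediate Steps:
$P{\left(b,o \right)} = -1$ ($P{\left(b,o \right)} = \left(-1\right)^{3} = -1$)
$H{\left(N \right)} = 3$ ($H{\left(N \right)} = 2 - \left(0 - 1\right) = 2 - -1 = 2 + 1 = 3$)
$J{\left(W,U \right)} = \frac{2 W}{25}$
$30065 + J{\left(106,H{\left(-14 \right)} \right)} = 30065 + \frac{2}{25} \cdot 106 = 30065 + \frac{212}{25} = \frac{751837}{25}$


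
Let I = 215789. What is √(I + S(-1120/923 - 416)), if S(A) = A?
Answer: √183481470757/923 ≈ 464.08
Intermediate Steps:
√(I + S(-1120/923 - 416)) = √(215789 + (-1120/923 - 416)) = √(215789 - 385088/923) = √(198788159/923) = √183481470757/923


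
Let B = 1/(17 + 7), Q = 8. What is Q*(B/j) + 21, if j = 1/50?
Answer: 113/3 ≈ 37.667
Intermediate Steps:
j = 1/50 ≈ 0.020000
B = 1/24 ≈ 0.041667
Q*(B/j) + 21 = 8*(1/(24*(1/50))) + 21 = 8*((1/24)*50) + 21 = 8*(25/12) + 21 = 50/3 + 21 = 113/3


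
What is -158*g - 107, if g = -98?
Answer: 15377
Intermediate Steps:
-158*g - 107 = -158*(-98) - 107 = 15484 - 107 = 15377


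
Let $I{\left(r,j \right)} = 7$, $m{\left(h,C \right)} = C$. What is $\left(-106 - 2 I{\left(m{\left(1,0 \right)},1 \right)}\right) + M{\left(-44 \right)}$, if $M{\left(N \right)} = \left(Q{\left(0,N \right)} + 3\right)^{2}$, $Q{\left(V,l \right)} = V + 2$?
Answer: $-95$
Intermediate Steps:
$Q{\left(V,l \right)} = 2 + V$
$M{\left(N \right)} = 25$ ($M{\left(N \right)} = \left(\left(2 + 0\right) + 3\right)^{2} = \left(2 + 3\right)^{2} = 5^{2} = 25$)
$\left(-106 - 2 I{\left(m{\left(1,0 \right)},1 \right)}\right) + M{\left(-44 \right)} = \left(-106 - 14\right) + 25 = -120 + 25 = -95$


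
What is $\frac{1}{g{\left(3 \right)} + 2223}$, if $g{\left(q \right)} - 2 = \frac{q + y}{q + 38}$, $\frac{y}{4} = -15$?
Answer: $\frac{41}{91168} \approx 0.00044972$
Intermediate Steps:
$y = -60$ ($y = 4 \left(-15\right) = -60$)
$g{\left(q \right)} = 2 + \frac{-60 + q}{38 + q}$ ($g{\left(q \right)} = 2 + \frac{q - 60}{q + 38} = 2 + \frac{-60 + q}{38 + q}$)
$\frac{1}{g{\left(3 \right)} + 2223} = \frac{1}{\frac{16 + 3 \cdot 3}{38 + 3} + 2223} = \frac{1}{\frac{16 + 9}{41} + 2223} = \frac{1}{\frac{1}{41} \cdot 25 + 2223} = \frac{1}{\frac{25}{41} + 2223} = \frac{1}{\frac{91168}{41}} = \frac{41}{91168}$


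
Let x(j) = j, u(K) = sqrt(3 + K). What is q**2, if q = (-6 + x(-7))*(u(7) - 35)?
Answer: 208715 - 11830*sqrt(10) ≈ 1.7131e+5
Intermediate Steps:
q = 455 - 13*sqrt(10) (q = (-6 - 7)*(sqrt(3 + 7) - 35) = -13*(sqrt(10) - 35) = -13*(-35 + sqrt(10)) = 455 - 13*sqrt(10) ≈ 413.89)
q**2 = (455 - 13*sqrt(10))**2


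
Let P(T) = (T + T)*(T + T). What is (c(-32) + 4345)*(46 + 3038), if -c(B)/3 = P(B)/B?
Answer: 14584236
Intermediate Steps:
P(T) = 4*T² (P(T) = (2*T)*(2*T) = 4*T²)
c(B) = -12*B (c(B) = -3*4*B²/B = -12*B)
(c(-32) + 4345)*(46 + 3038) = (-12*(-32) + 4345)*(46 + 3038) = (384 + 4345)*3084 = 4729*3084 = 14584236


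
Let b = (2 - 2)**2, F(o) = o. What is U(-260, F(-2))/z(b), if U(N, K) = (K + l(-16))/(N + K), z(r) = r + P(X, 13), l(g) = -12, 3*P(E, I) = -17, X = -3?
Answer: -21/2227 ≈ -0.0094297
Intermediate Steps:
P(E, I) = -17/3 (P(E, I) = (1/3)*(-17) = -17/3)
b = 0 (b = 0**2 = 0)
z(r) = -17/3 + r (z(r) = r - 17/3 = -17/3 + r)
U(N, K) = (-12 + K)/(K + N) (U(N, K) = (K - 12)/(N + K) = (-12 + K)/(K + N))
U(-260, F(-2))/z(b) = ((-12 - 2)/(-2 - 260))/(-17/3 + 0) = (-14/(-262))/(-17/3) = -1/262*(-14)*(-3/17) = (7/131)*(-3/17) = -21/2227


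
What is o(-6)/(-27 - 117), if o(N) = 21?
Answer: -7/48 ≈ -0.14583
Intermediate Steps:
o(-6)/(-27 - 117) = 21/(-27 - 117) = 21/(-144) = 21*(-1/144) = -7/48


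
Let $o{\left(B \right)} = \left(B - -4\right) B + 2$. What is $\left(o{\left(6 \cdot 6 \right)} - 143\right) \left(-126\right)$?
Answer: $-163674$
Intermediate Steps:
$o{\left(B \right)} = 2 + B \left(4 + B\right)$ ($o{\left(B \right)} = \left(B + 4\right) B + 2 = \left(4 + B\right) B + 2 = B \left(4 + B\right) + 2 = 2 + B \left(4 + B\right)$)
$\left(o{\left(6 \cdot 6 \right)} - 143\right) \left(-126\right) = \left(\left(2 + \left(6 \cdot 6\right)^{2} + 4 \cdot 6 \cdot 6\right) - 143\right) \left(-126\right) = \left(\left(2 + 36^{2} + 4 \cdot 36\right) - 143\right) \left(-126\right) = \left(\left(2 + 1296 + 144\right) - 143\right) \left(-126\right) = \left(1442 - 143\right) \left(-126\right) = 1299 \left(-126\right) = -163674$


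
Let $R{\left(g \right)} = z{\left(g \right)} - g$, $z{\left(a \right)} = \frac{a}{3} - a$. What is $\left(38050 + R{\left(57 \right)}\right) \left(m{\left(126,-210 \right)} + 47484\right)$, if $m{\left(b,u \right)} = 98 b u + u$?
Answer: $-96626066730$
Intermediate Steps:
$m{\left(b,u \right)} = u + 98 b u$ ($m{\left(b,u \right)} = 98 b u + u = u + 98 b u$)
$z{\left(a \right)} = - \frac{2 a}{3}$ ($z{\left(a \right)} = a \frac{1}{3} - a = \frac{a}{3} - a = - \frac{2 a}{3}$)
$R{\left(g \right)} = - \frac{5 g}{3}$ ($R{\left(g \right)} = - \frac{2 g}{3} - g = - \frac{5 g}{3}$)
$\left(38050 + R{\left(57 \right)}\right) \left(m{\left(126,-210 \right)} + 47484\right) = \left(38050 - 95\right) \left(- 210 \left(1 + 98 \cdot 126\right) + 47484\right) = \left(38050 - 95\right) \left(- 210 \left(1 + 12348\right) + 47484\right) = 37955 \left(\left(-210\right) 12349 + 47484\right) = 37955 \left(-2593290 + 47484\right) = 37955 \left(-2545806\right) = -96626066730$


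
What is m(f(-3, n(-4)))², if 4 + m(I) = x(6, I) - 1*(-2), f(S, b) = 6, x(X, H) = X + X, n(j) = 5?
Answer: 100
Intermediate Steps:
x(X, H) = 2*X
m(I) = 10 (m(I) = -4 + (2*6 - 1*(-2)) = -4 + (12 + 2) = -4 + 14 = 10)
m(f(-3, n(-4)))² = 10² = 100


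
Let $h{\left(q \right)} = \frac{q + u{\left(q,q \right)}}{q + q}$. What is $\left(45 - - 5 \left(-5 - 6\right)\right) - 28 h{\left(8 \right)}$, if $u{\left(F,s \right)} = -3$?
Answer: $- \frac{75}{4} \approx -18.75$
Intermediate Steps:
$h{\left(q \right)} = \frac{-3 + q}{2 q}$ ($h{\left(q \right)} = \frac{q - 3}{q + q} = \frac{-3 + q}{2 q}$)
$\left(45 - - 5 \left(-5 - 6\right)\right) - 28 h{\left(8 \right)} = \left(45 - - 5 \left(-5 - 6\right)\right) - 28 \frac{-3 + 8}{2 \cdot 8} = \left(45 - \left(-5\right) \left(-11\right)\right) - 28 \cdot \frac{1}{2} \cdot \frac{1}{8} \cdot 5 = \left(45 - 55\right) - \frac{35}{4} = -10 - \frac{35}{4} = - \frac{75}{4}$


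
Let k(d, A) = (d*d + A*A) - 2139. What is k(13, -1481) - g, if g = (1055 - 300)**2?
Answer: 1621366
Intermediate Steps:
k(d, A) = -2139 + A**2 + d**2 (k(d, A) = (d**2 + A**2) - 2139 = (A**2 + d**2) - 2139 = -2139 + A**2 + d**2)
g = 570025 (g = 755**2 = 570025)
k(13, -1481) - g = (-2139 + (-1481)**2 + 13**2) - 1*570025 = (-2139 + 2193361 + 169) - 570025 = 2191391 - 570025 = 1621366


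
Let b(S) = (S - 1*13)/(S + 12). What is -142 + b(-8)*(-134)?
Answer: 1123/2 ≈ 561.50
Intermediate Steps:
b(S) = (-13 + S)/(12 + S) (b(S) = (S - 13)/(12 + S) = (-13 + S)/(12 + S))
-142 + b(-8)*(-134) = -142 + ((-13 - 8)/(12 - 8))*(-134) = -142 + (-21/4)*(-134) = -142 + ((¼)*(-21))*(-134) = -142 - 21/4*(-134) = -142 + 1407/2 = 1123/2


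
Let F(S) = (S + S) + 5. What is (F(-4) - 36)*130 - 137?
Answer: -5207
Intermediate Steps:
F(S) = 5 + 2*S (F(S) = 2*S + 5 = 5 + 2*S)
(F(-4) - 36)*130 - 137 = ((5 + 2*(-4)) - 36)*130 - 137 = ((5 - 8) - 36)*130 - 137 = (-3 - 36)*130 - 137 = -39*130 - 137 = -5070 - 137 = -5207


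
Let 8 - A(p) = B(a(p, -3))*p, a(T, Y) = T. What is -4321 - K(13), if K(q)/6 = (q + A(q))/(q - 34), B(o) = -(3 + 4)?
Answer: -4289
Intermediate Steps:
B(o) = -7 (B(o) = -1*7 = -7)
A(p) = 8 + 7*p (A(p) = 8 - (-7)*p = 8 + 7*p)
K(q) = 6*(8 + 8*q)/(-34 + q) (K(q) = 6*((q + (8 + 7*q))/(q - 34)) = 6*((8 + 8*q)/(-34 + q)) = 6*(8 + 8*q)/(-34 + q))
-4321 - K(13) = -4321 - 48*(1 + 13)/(-34 + 13) = -4321 - 48*14/(-21) = -4321 - 48*(-1)*14/21 = -4321 - 1*(-32) = -4321 + 32 = -4289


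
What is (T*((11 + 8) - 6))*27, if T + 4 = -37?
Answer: -14391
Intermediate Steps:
T = -41 (T = -4 - 37 = -41)
(T*((11 + 8) - 6))*27 = -41*((11 + 8) - 6)*27 = -41*(19 - 6)*27 = -41*13*27 = -533*27 = -14391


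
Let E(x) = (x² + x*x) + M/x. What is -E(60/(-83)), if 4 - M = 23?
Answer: -11295953/413340 ≈ -27.328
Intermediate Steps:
M = -19 (M = 4 - 1*23 = 4 - 23 = -19)
E(x) = -19/x + 2*x² (E(x) = (x² + x*x) - 19/x = (x² + x²) - 19/x = 2*x² - 19/x = -19/x + 2*x²)
-E(60/(-83)) = -(-19 + 2*(60/(-83))³)/(60/(-83)) = -(-19 + 2*(60*(-1/83))³)/(60*(-1/83)) = -(-19 + 2*(-60/83)³)/(-60/83) = -(-83)*(-19 + 2*(-216000/571787))/60 = -(-83)*(-19 - 432000/571787)/60 = -(-83)*(-11295953)/(60*571787) = -1*11295953/413340 = -11295953/413340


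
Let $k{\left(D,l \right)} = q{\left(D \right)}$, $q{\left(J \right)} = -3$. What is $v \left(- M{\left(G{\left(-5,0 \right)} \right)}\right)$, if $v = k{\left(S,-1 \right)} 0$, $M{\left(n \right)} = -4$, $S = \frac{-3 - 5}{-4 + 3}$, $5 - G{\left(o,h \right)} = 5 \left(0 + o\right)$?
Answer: $0$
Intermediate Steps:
$G{\left(o,h \right)} = 5 - 5 o$ ($G{\left(o,h \right)} = 5 - 5 \left(0 + o\right) = 5 - 5 o$)
$S = 8$ ($S = - \frac{8}{-1} = \left(-8\right) \left(-1\right) = 8$)
$k{\left(D,l \right)} = -3$
$v = 0$ ($v = \left(-3\right) 0 = 0$)
$v \left(- M{\left(G{\left(-5,0 \right)} \right)}\right) = 0 \left(\left(-1\right) \left(-4\right)\right) = 0 \cdot 4 = 0$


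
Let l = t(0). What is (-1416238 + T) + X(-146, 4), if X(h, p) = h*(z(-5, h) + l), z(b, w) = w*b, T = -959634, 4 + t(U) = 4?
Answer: -2482452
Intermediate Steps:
t(U) = 0 (t(U) = -4 + 4 = 0)
l = 0
z(b, w) = b*w
X(h, p) = -5*h² (X(h, p) = h*(-5*h + 0) = h*(-5*h) = -5*h²)
(-1416238 + T) + X(-146, 4) = (-1416238 - 959634) - 5*(-146)² = -2375872 - 5*21316 = -2375872 - 106580 = -2482452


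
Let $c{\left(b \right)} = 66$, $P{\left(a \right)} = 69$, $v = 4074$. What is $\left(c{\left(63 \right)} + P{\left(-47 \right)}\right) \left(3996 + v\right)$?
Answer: $1089450$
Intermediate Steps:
$\left(c{\left(63 \right)} + P{\left(-47 \right)}\right) \left(3996 + v\right) = \left(66 + 69\right) \left(3996 + 4074\right) = 135 \cdot 8070 = 1089450$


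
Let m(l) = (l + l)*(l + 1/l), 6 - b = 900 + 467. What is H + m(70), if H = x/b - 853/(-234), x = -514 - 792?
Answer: 3123148685/318474 ≈ 9806.6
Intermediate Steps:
b = -1361 (b = 6 - (900 + 467) = 6 - 1*1367 = 6 - 1367 = -1361)
x = -1306
m(l) = 2*l*(l + 1/l) (m(l) = (2*l)*(l + 1/l) = 2*l*(l + 1/l))
H = 1466537/318474 (H = -1306/(-1361) - 853/(-234) = -1306*(-1/1361) - 853*(-1/234) = 1306/1361 + 853/234 = 1466537/318474 ≈ 4.6049)
H + m(70) = 1466537/318474 + (2 + 2*70**2) = 1466537/318474 + (2 + 2*4900) = 1466537/318474 + (2 + 9800) = 1466537/318474 + 9802 = 3123148685/318474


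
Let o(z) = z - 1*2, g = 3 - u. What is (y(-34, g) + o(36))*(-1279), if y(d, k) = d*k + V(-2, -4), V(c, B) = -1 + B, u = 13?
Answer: -471951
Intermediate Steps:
g = -10 (g = 3 - 1*13 = 3 - 13 = -10)
o(z) = -2 + z (o(z) = z - 2 = -2 + z)
y(d, k) = -5 + d*k (y(d, k) = d*k + (-1 - 4) = d*k - 5 = -5 + d*k)
(y(-34, g) + o(36))*(-1279) = ((-5 - 34*(-10)) + (-2 + 36))*(-1279) = ((-5 + 340) + 34)*(-1279) = (335 + 34)*(-1279) = 369*(-1279) = -471951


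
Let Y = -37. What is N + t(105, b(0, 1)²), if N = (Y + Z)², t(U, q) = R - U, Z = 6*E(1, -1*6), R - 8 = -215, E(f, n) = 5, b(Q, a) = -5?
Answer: -263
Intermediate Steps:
R = -207 (R = 8 - 215 = -207)
Z = 30 (Z = 6*5 = 30)
t(U, q) = -207 - U
N = 49 (N = (-37 + 30)² = (-7)² = 49)
N + t(105, b(0, 1)²) = 49 + (-207 - 1*105) = 49 + (-207 - 105) = 49 - 312 = -263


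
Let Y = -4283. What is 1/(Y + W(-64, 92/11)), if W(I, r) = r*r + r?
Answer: -121/508767 ≈ -0.00023783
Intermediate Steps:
W(I, r) = r + r**2 (W(I, r) = r**2 + r = r + r**2)
1/(Y + W(-64, 92/11)) = 1/(-4283 + (92/11)*(1 + 92/11)) = 1/(-4283 + (92*(1/11))*(1 + 92*(1/11))) = 1/(-4283 + 92*(1 + 92/11)/11) = 1/(-4283 + (92/11)*(103/11)) = 1/(-4283 + 9476/121) = 1/(-508767/121) = -121/508767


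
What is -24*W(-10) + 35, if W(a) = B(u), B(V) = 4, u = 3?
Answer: -61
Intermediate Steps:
W(a) = 4
-24*W(-10) + 35 = -24*4 + 35 = -96 + 35 = -61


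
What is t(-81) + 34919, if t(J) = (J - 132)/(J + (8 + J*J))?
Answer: 226554259/6488 ≈ 34919.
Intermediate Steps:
t(J) = (-132 + J)/(8 + J + J**2) (t(J) = (-132 + J)/(J + (8 + J**2)) = (-132 + J)/(8 + J + J**2))
t(-81) + 34919 = (-132 - 81)/(8 - 81 + (-81)**2) + 34919 = -213/(8 - 81 + 6561) + 34919 = -213/6488 + 34919 = 226554259/6488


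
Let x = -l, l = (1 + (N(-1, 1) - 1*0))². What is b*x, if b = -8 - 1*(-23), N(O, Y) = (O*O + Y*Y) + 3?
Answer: -540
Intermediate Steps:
N(O, Y) = 3 + O² + Y² (N(O, Y) = (O² + Y²) + 3 = 3 + O² + Y²)
l = 36 (l = (1 + ((3 + (-1)² + 1²) - 1*0))² = (1 + ((3 + 1 + 1) + 0))² = (1 + (5 + 0))² = (1 + 5)² = 6² = 36)
b = 15 (b = -8 + 23 = 15)
x = -36 (x = -1*36 = -36)
b*x = 15*(-36) = -540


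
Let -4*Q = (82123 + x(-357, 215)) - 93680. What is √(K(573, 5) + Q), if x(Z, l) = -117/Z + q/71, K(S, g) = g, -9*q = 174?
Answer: √7437844312458/50694 ≈ 53.798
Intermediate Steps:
q = -58/3 (q = -⅑*174 = -58/3 ≈ -19.333)
x(Z, l) = -58/213 - 117/Z (x(Z, l) = -117/Z - 58/3/71 = -117/Z - 58/3*1/71 = -117/Z - 58/213 = -58/213 - 117/Z)
Q = 146466937/50694 (Q = -((82123 + (-58/213 - 117/(-357))) - 93680)/4 = -((82123 + (-58/213 - 117*(-1/357))) - 93680)/4 = -((82123 + (-58/213 + 39/119)) - 93680)/4 = -((82123 + 1405/25347) - 93680)/4 = -(2081573086/25347 - 93680)/4 = -¼*(-292933874/25347) = 146466937/50694 ≈ 2889.2)
√(K(573, 5) + Q) = √(5 + 146466937/50694) = √(146720407/50694) = √7437844312458/50694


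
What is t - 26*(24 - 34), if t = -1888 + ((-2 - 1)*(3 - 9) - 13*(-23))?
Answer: -1311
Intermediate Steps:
t = -1571 (t = -1888 + (-3*(-6) + 299) = -1888 + (18 + 299) = -1888 + 317 = -1571)
t - 26*(24 - 34) = -1571 - 26*(24 - 34) = -1571 - 26*(-10) = -1571 - 1*(-260) = -1571 + 260 = -1311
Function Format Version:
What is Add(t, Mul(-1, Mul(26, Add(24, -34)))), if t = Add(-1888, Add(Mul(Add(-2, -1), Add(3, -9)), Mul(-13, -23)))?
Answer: -1311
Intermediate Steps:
t = -1571 (t = Add(-1888, Add(Mul(-3, -6), 299)) = Add(-1888, Add(18, 299)) = Add(-1888, 317) = -1571)
Add(t, Mul(-1, Mul(26, Add(24, -34)))) = Add(-1571, Mul(-1, Mul(26, Add(24, -34)))) = Add(-1571, Mul(-1, Mul(26, -10))) = Add(-1571, Mul(-1, -260)) = Add(-1571, 260) = -1311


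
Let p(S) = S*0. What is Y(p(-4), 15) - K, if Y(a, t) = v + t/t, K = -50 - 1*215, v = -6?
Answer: 260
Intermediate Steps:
p(S) = 0
K = -265 (K = -50 - 215 = -265)
Y(a, t) = -5 (Y(a, t) = -6 + t/t = -6 + 1 = -5)
Y(p(-4), 15) - K = -5 - 1*(-265) = -5 + 265 = 260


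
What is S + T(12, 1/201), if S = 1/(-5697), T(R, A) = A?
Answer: 1832/381699 ≈ 0.0047996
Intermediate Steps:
S = -1/5697 ≈ -0.00017553
S + T(12, 1/201) = -1/5697 + 1/201 = 1832/381699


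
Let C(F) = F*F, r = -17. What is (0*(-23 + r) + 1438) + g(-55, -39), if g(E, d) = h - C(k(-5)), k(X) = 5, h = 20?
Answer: 1433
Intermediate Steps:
C(F) = F**2
g(E, d) = -5 (g(E, d) = 20 - 1*5**2 = 20 - 1*25 = 20 - 25 = -5)
(0*(-23 + r) + 1438) + g(-55, -39) = (0*(-23 - 17) + 1438) - 5 = (0*(-40) + 1438) - 5 = (0 + 1438) - 5 = 1438 - 5 = 1433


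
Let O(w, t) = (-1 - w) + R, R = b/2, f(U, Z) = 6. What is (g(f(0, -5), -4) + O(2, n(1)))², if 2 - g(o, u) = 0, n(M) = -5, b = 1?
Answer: ¼ ≈ 0.25000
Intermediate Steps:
g(o, u) = 2 (g(o, u) = 2 - 1*0 = 2 + 0 = 2)
R = ½ (R = 1/2 = 1*(½) = ½ ≈ 0.50000)
O(w, t) = -½ - w (O(w, t) = (-1 - w) + ½ = -½ - w)
(g(f(0, -5), -4) + O(2, n(1)))² = (2 + (-½ - 1*2))² = (2 + (-½ - 2))² = (2 - 5/2)² = (-½)² = ¼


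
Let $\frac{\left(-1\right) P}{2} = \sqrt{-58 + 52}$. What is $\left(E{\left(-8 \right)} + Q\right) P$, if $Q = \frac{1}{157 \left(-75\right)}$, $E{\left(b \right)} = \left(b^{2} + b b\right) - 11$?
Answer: $- \frac{2755348 i \sqrt{6}}{11775} \approx - 573.18 i$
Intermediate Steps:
$E{\left(b \right)} = -11 + 2 b^{2}$ ($E{\left(b \right)} = \left(b^{2} + b^{2}\right) - 11 = 2 b^{2} - 11 = -11 + 2 b^{2}$)
$P = - 2 i \sqrt{6}$ ($P = - 2 \sqrt{-58 + 52} = - 2 \sqrt{-6} = - 2 i \sqrt{6} \approx - 4.899 i$)
$Q = - \frac{1}{11775}$ ($Q = \frac{1}{157} \left(- \frac{1}{75}\right) = - \frac{1}{11775} \approx -8.4926 \cdot 10^{-5}$)
$\left(E{\left(-8 \right)} + Q\right) P = \left(\left(-11 + 2 \left(-8\right)^{2}\right) - \frac{1}{11775}\right) \left(- 2 i \sqrt{6}\right) = \left(\left(-11 + 2 \cdot 64\right) - \frac{1}{11775}\right) \left(- 2 i \sqrt{6}\right) = \left(\left(-11 + 128\right) - \frac{1}{11775}\right) \left(- 2 i \sqrt{6}\right) = \left(117 - \frac{1}{11775}\right) \left(- 2 i \sqrt{6}\right) = \frac{1377674 \left(- 2 i \sqrt{6}\right)}{11775} = - \frac{2755348 i \sqrt{6}}{11775}$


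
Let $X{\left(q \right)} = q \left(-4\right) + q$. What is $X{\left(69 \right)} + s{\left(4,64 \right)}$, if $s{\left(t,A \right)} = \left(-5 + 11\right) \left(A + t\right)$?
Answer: $201$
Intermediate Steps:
$s{\left(t,A \right)} = 6 A + 6 t$ ($s{\left(t,A \right)} = 6 \left(A + t\right) = 6 A + 6 t$)
$X{\left(q \right)} = - 3 q$ ($X{\left(q \right)} = - 4 q + q = - 3 q$)
$X{\left(69 \right)} + s{\left(4,64 \right)} = \left(-3\right) 69 + \left(6 \cdot 64 + 6 \cdot 4\right) = -207 + \left(384 + 24\right) = -207 + 408 = 201$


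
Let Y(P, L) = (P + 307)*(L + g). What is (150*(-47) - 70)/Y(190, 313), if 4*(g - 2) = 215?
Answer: -5696/146615 ≈ -0.038850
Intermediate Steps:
g = 223/4 (g = 2 + (1/4)*215 = 2 + 215/4 = 223/4 ≈ 55.750)
Y(P, L) = (307 + P)*(223/4 + L) (Y(P, L) = (P + 307)*(L + 223/4) = (307 + P)*(223/4 + L))
(150*(-47) - 70)/Y(190, 313) = (150*(-47) - 70)/(68461/4 + 307*313 + (223/4)*190 + 313*190) = (-7050 - 70)/(68461/4 + 96091 + 21185/2 + 59470) = -7120/733075/4 = -7120*4/733075 = -5696/146615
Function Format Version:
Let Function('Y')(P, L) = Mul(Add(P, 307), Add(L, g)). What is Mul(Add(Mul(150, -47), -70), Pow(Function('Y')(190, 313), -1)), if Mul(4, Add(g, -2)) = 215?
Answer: Rational(-5696, 146615) ≈ -0.038850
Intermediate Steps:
g = Rational(223, 4) (g = Add(2, Mul(Rational(1, 4), 215)) = Add(2, Rational(215, 4)) = Rational(223, 4) ≈ 55.750)
Function('Y')(P, L) = Mul(Add(307, P), Add(Rational(223, 4), L)) (Function('Y')(P, L) = Mul(Add(P, 307), Add(L, Rational(223, 4))) = Mul(Add(307, P), Add(Rational(223, 4), L)))
Mul(Add(Mul(150, -47), -70), Pow(Function('Y')(190, 313), -1)) = Mul(Add(Mul(150, -47), -70), Pow(Add(Rational(68461, 4), Mul(307, 313), Mul(Rational(223, 4), 190), Mul(313, 190)), -1)) = Mul(Add(-7050, -70), Pow(Add(Rational(68461, 4), 96091, Rational(21185, 2), 59470), -1)) = Mul(-7120, Pow(Rational(733075, 4), -1)) = Mul(-7120, Rational(4, 733075)) = Rational(-5696, 146615)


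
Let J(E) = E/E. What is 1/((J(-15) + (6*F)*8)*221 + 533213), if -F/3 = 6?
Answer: 1/342490 ≈ 2.9198e-6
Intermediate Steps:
F = -18 (F = -3*6 = -18)
J(E) = 1
1/((J(-15) + (6*F)*8)*221 + 533213) = 1/((1 + (6*(-18))*8)*221 + 533213) = 1/((1 - 108*8)*221 + 533213) = 1/((1 - 864)*221 + 533213) = 1/(-863*221 + 533213) = 1/(-190723 + 533213) = 1/342490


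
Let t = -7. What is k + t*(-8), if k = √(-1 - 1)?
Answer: 56 + I*√2 ≈ 56.0 + 1.4142*I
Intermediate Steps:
k = I*√2 (k = √(-2) = I*√2 ≈ 1.4142*I)
k + t*(-8) = I*√2 - 7*(-8) = I*√2 + 56 = 56 + I*√2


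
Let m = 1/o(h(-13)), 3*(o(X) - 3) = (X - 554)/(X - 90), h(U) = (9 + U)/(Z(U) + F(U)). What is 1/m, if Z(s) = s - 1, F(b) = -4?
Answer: 1532/303 ≈ 5.0561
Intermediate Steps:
Z(s) = -1 + s
h(U) = (9 + U)/(-5 + U) (h(U) = (9 + U)/((-1 + U) - 4) = (9 + U)/(-5 + U))
o(X) = 3 + (-554 + X)/(3*(-90 + X)) (o(X) = 3 + ((X - 554)/(X - 90))/3 = 3 + ((-554 + X)/(-90 + X))/3 = 3 + (-554 + X)/(3*(-90 + X)))
m = 303/1532 (m = 1/(2*(-682 + 5*((9 - 13)/(-5 - 13)))/(3*(-90 + (9 - 13)/(-5 - 13)))) = 1/(2*(-682 + 5*(-4/(-18)))/(3*(-90 - 4/(-18)))) = 1/(2*(-682 + 5*(-1/18*(-4)))/(3*(-90 - 1/18*(-4)))) = 1/(2*(-682 + 5*(2/9))/(3*(-90 + 2/9))) = 1/(2*(-682 + 10/9)/(3*(-808/9))) = 1/((2/3)*(-9/808)*(-6128/9)) = 1/(1532/303) = 303/1532 ≈ 0.19778)
1/m = 1/(303/1532) = 1532/303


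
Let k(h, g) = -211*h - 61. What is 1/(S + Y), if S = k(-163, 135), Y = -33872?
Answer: 1/460 ≈ 0.0021739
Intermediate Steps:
k(h, g) = -61 - 211*h
S = 34332 (S = -61 - 211*(-163) = -61 + 34393 = 34332)
1/(S + Y) = 1/(34332 - 33872) = 1/460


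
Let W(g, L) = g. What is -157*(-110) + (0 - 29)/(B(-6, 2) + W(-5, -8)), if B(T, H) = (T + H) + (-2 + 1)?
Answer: 172729/10 ≈ 17273.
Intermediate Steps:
B(T, H) = -1 + H + T (B(T, H) = (H + T) - 1 = -1 + H + T)
-157*(-110) + (0 - 29)/(B(-6, 2) + W(-5, -8)) = -157*(-110) + (0 - 29)/((-1 + 2 - 6) - 5) = 17270 - 29/(-5 - 5) = 17270 - 29/(-10) = 17270 - 29*(-1/10) = 17270 + 29/10 = 172729/10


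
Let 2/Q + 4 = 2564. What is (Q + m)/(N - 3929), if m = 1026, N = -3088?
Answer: -1313281/8981760 ≈ -0.14622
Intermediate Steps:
Q = 1/1280 (Q = 2/(-4 + 2564) = 2/2560 = 2*(1/2560) = 1/1280 ≈ 0.00078125)
(Q + m)/(N - 3929) = (1/1280 + 1026)/(-3088 - 3929) = (1313281/1280)/(-7017) = (1313281/1280)*(-1/7017) = -1313281/8981760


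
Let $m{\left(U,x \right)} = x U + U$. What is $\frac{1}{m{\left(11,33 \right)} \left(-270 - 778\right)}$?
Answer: $- \frac{1}{391952} \approx -2.5513 \cdot 10^{-6}$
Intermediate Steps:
$m{\left(U,x \right)} = U + U x$ ($m{\left(U,x \right)} = U x + U = U + U x$)
$\frac{1}{m{\left(11,33 \right)} \left(-270 - 778\right)} = \frac{1}{11 \left(1 + 33\right) \left(-270 - 778\right)} = \frac{1}{11 \cdot 34 \left(-1048\right)} = \frac{1}{374 \left(-1048\right)} = \frac{1}{-391952} = - \frac{1}{391952}$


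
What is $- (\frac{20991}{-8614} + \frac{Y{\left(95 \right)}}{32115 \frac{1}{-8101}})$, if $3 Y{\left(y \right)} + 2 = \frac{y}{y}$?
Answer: $\frac{1952595881}{829915830} \approx 2.3528$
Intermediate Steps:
$Y{\left(y \right)} = - \frac{1}{3}$ ($Y{\left(y \right)} = - \frac{2}{3} + \frac{y \frac{1}{y}}{3} = - \frac{2}{3} + \frac{1}{3} \cdot 1 = - \frac{2}{3} + \frac{1}{3} = - \frac{1}{3}$)
$- (\frac{20991}{-8614} + \frac{Y{\left(95 \right)}}{32115 \frac{1}{-8101}}) = - (\frac{20991}{-8614} - \frac{1}{3 \frac{32115}{-8101}}) = - (20991 \left(- \frac{1}{8614}\right) - \frac{1}{3 \cdot 32115 \left(- \frac{1}{8101}\right)}) = - (- \frac{20991}{8614} - \frac{1}{3 \left(- \frac{32115}{8101}\right)}) = - (- \frac{20991}{8614} - - \frac{8101}{96345}) = - (- \frac{20991}{8614} + \frac{8101}{96345}) = \left(-1\right) \left(- \frac{1952595881}{829915830}\right) = \frac{1952595881}{829915830}$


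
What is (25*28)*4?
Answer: 2800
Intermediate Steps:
(25*28)*4 = 700*4 = 2800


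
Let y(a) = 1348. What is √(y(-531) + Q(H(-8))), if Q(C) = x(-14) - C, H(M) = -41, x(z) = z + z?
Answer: √1361 ≈ 36.892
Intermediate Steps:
x(z) = 2*z
Q(C) = -28 - C (Q(C) = 2*(-14) - C = -28 - C)
√(y(-531) + Q(H(-8))) = √(1348 + (-28 - 1*(-41))) = √(1348 + (-28 + 41)) = √(1348 + 13) = √1361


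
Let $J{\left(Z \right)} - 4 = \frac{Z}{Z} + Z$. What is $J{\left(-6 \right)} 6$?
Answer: $-6$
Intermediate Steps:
$J{\left(Z \right)} = 5 + Z$ ($J{\left(Z \right)} = 4 + \left(\frac{Z}{Z} + Z\right) = 4 + \left(1 + Z\right) = 5 + Z$)
$J{\left(-6 \right)} 6 = \left(5 - 6\right) 6 = \left(-1\right) 6 = -6$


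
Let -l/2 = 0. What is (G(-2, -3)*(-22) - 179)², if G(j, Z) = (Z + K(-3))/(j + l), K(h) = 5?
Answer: 24649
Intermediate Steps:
l = 0 (l = -2*0 = 0)
G(j, Z) = (5 + Z)/j (G(j, Z) = (Z + 5)/(j + 0) = (5 + Z)/j)
(G(-2, -3)*(-22) - 179)² = (((5 - 3)/(-2))*(-22) - 179)² = (-½*2*(-22) - 179)² = (-1*(-22) - 179)² = (22 - 179)² = (-157)² = 24649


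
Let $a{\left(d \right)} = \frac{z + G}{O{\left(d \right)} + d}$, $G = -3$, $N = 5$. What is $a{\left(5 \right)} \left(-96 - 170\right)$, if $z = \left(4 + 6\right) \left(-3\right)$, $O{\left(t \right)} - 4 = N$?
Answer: $627$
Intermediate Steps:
$O{\left(t \right)} = 9$ ($O{\left(t \right)} = 4 + 5 = 9$)
$z = -30$ ($z = 10 \left(-3\right) = -30$)
$a{\left(d \right)} = - \frac{33}{9 + d}$ ($a{\left(d \right)} = \frac{-30 - 3}{9 + d} = - \frac{33}{9 + d}$)
$a{\left(5 \right)} \left(-96 - 170\right) = - \frac{33}{9 + 5} \left(-96 - 170\right) = - \frac{33}{14} \left(-96 - 170\right) = \left(-33\right) \frac{1}{14} \left(-96 - 170\right) = \left(- \frac{33}{14}\right) \left(-266\right) = 627$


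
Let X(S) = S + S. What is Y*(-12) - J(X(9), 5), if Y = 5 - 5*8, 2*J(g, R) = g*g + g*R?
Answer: 213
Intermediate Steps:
X(S) = 2*S
J(g, R) = g**2/2 + R*g/2 (J(g, R) = (g*g + g*R)/2 = (g**2 + R*g)/2 = g**2/2 + R*g/2)
Y = -35 (Y = 5 - 40 = -35)
Y*(-12) - J(X(9), 5) = -35*(-12) - 2*9*(5 + 2*9)/2 = 420 - 18*(5 + 18)/2 = 420 - 18*23/2 = 420 - 1*207 = 420 - 207 = 213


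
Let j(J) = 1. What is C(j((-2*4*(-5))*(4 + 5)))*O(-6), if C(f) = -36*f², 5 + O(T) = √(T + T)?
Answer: 180 - 72*I*√3 ≈ 180.0 - 124.71*I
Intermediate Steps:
O(T) = -5 + √2*√T (O(T) = -5 + √(T + T) = -5 + √(2*T) = -5 + √2*√T)
C(j((-2*4*(-5))*(4 + 5)))*O(-6) = (-36*1²)*(-5 + √2*√(-6)) = (-36*1)*(-5 + √2*(I*√6)) = -36*(-5 + 2*I*√3) = 180 - 72*I*√3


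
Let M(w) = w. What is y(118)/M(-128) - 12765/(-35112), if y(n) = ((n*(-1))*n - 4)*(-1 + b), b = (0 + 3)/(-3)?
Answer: -635707/2926 ≈ -217.26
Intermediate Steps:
b = -1 (b = 3*(-⅓) = -1)
y(n) = 8 + 2*n² (y(n) = ((n*(-1))*n - 4)*(-1 - 1) = ((-n)*n - 4)*(-2) = (-n² - 4)*(-2) = (-4 - n²)*(-2) = 8 + 2*n²)
y(118)/M(-128) - 12765/(-35112) = (8 + 2*118²)/(-128) - 12765/(-35112) = (8 + 2*13924)*(-1/128) - 12765*(-1/35112) = (8 + 27848)*(-1/128) + 4255/11704 = 27856*(-1/128) + 4255/11704 = -1741/8 + 4255/11704 = -635707/2926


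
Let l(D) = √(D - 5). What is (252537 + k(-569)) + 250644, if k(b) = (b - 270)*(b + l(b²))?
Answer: 980572 - 1678*√80939 ≈ 5.0318e+5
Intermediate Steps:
l(D) = √(-5 + D)
k(b) = (-270 + b)*(b + √(-5 + b²)) (k(b) = (b - 270)*(b + √(-5 + b²)) = (-270 + b)*(b + √(-5 + b²)))
(252537 + k(-569)) + 250644 = (252537 + ((-569)² - 270*(-569) - 270*√(-5 + (-569)²) - 569*√(-5 + (-569)²))) + 250644 = (252537 + (323761 + 153630 - 270*√(-5 + 323761) - 569*√(-5 + 323761))) + 250644 = (252537 + (323761 + 153630 - 540*√80939 - 1138*√80939)) + 250644 = (252537 + (477391 - 1678*√80939)) + 250644 = (729928 - 1678*√80939) + 250644 = 980572 - 1678*√80939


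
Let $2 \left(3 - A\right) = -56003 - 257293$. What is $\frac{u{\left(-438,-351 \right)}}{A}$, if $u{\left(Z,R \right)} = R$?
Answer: $- \frac{117}{52217} \approx -0.0022407$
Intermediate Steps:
$A = 156651$ ($A = 3 - \frac{-56003 - 257293}{2} = 3 - -156648 = 3 + 156648 = 156651$)
$\frac{u{\left(-438,-351 \right)}}{A} = - \frac{351}{156651} = \left(-351\right) \frac{1}{156651} = - \frac{117}{52217}$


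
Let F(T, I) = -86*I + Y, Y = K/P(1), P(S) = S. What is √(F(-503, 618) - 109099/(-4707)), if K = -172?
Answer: I*√131204037743/1569 ≈ 230.86*I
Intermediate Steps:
Y = -172 (Y = -172/1 = -172*1 = -172)
F(T, I) = -172 - 86*I (F(T, I) = -86*I - 172 = -172 - 86*I)
√(F(-503, 618) - 109099/(-4707)) = √((-172 - 86*618) - 109099/(-4707)) = √((-172 - 53148) - 109099*(-1/4707)) = √(-53320 + 109099/4707) = √(-250868141/4707) = I*√131204037743/1569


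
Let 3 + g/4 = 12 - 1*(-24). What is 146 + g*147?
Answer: 19550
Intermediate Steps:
g = 132 (g = -12 + 4*(12 - 1*(-24)) = -12 + 4*(12 + 24) = -12 + 4*36 = -12 + 144 = 132)
146 + g*147 = 146 + 132*147 = 146 + 19404 = 19550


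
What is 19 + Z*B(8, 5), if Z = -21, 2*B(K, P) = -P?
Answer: 143/2 ≈ 71.500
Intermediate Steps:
B(K, P) = -P/2 (B(K, P) = (-P)/2 = -P/2)
19 + Z*B(8, 5) = 19 - (-21)*5/2 = 19 - 21*(-5/2) = 19 + 105/2 = 143/2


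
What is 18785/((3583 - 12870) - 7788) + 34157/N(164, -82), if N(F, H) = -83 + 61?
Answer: -116728809/75130 ≈ -1553.7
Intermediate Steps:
N(F, H) = -22
18785/((3583 - 12870) - 7788) + 34157/N(164, -82) = 18785/((3583 - 12870) - 7788) + 34157/(-22) = 18785/(-9287 - 7788) + 34157*(-1/22) = 18785/(-17075) - 34157/22 = 18785*(-1/17075) - 34157/22 = -3757/3415 - 34157/22 = -116728809/75130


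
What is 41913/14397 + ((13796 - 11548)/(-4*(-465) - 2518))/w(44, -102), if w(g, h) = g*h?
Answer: 5158575517/1771493262 ≈ 2.9120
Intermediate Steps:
41913/14397 + ((13796 - 11548)/(-4*(-465) - 2518))/w(44, -102) = 41913/14397 + ((13796 - 11548)/(-4*(-465) - 2518))/((44*(-102))) = 41913*(1/14397) + (2248/(1860 - 2518))/(-4488) = 13971/4799 + (2248/(-658))*(-1/4488) = 13971/4799 + (2248*(-1/658))*(-1/4488) = 13971/4799 - 1124/329*(-1/4488) = 13971/4799 + 281/369138 = 5158575517/1771493262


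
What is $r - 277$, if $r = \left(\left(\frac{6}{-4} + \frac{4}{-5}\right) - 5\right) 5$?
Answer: $- \frac{627}{2} \approx -313.5$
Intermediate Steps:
$r = - \frac{73}{2}$ ($r = \left(\left(6 \left(- \frac{1}{4}\right) + 4 \left(- \frac{1}{5}\right)\right) - 5\right) 5 = \left(\left(- \frac{3}{2} - \frac{4}{5}\right) - 5\right) 5 = \left(- \frac{23}{10} - 5\right) 5 = \left(- \frac{73}{10}\right) 5 = - \frac{73}{2} \approx -36.5$)
$r - 277 = - \frac{73}{2} - 277 = - \frac{627}{2}$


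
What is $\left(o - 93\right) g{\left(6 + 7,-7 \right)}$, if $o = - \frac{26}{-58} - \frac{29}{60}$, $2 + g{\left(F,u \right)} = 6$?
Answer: $- \frac{161881}{435} \approx -372.14$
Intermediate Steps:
$g{\left(F,u \right)} = 4$ ($g{\left(F,u \right)} = -2 + 6 = 4$)
$o = - \frac{61}{1740}$ ($o = \left(-26\right) \left(- \frac{1}{58}\right) - \frac{29}{60} = \frac{13}{29} - \frac{29}{60} = - \frac{61}{1740} \approx -0.035057$)
$\left(o - 93\right) g{\left(6 + 7,-7 \right)} = \left(- \frac{61}{1740} - 93\right) 4 = \left(- \frac{161881}{1740}\right) 4 = - \frac{161881}{435}$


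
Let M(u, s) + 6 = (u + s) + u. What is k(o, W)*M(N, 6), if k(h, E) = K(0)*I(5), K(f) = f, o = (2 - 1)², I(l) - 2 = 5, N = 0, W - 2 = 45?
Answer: 0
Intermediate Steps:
W = 47 (W = 2 + 45 = 47)
I(l) = 7 (I(l) = 2 + 5 = 7)
M(u, s) = -6 + s + 2*u (M(u, s) = -6 + ((u + s) + u) = -6 + ((s + u) + u) = -6 + (s + 2*u) = -6 + s + 2*u)
o = 1 (o = 1² = 1)
k(h, E) = 0 (k(h, E) = 0*7 = 0)
k(o, W)*M(N, 6) = 0*(-6 + 6 + 2*0) = 0*(-6 + 6 + 0) = 0*0 = 0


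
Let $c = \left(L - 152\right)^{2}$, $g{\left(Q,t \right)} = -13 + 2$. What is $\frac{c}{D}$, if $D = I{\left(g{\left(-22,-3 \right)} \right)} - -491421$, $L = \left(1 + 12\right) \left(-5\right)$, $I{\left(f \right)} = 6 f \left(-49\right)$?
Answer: $\frac{961}{10095} \approx 0.095196$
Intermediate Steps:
$g{\left(Q,t \right)} = -11$
$I{\left(f \right)} = - 294 f$
$L = -65$ ($L = 13 \left(-5\right) = -65$)
$D = 494655$ ($D = \left(-294\right) \left(-11\right) - -491421 = 3234 + 491421 = 494655$)
$c = 47089$ ($c = \left(-65 - 152\right)^{2} = \left(-217\right)^{2} = 47089$)
$\frac{c}{D} = \frac{47089}{494655} = 47089 \cdot \frac{1}{494655} = \frac{961}{10095}$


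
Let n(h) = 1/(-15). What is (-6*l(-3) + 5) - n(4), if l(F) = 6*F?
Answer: 1696/15 ≈ 113.07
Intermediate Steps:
n(h) = -1/15
(-6*l(-3) + 5) - n(4) = (-36*(-3) + 5) - 1*(-1/15) = (-6*(-18) + 5) + 1/15 = (108 + 5) + 1/15 = 113 + 1/15 = 1696/15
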